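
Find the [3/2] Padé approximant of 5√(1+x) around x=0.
(5*x**3/32 + 45*x**2/16 + 15*x/2 + 5)/(3*x**2/16 + x + 1)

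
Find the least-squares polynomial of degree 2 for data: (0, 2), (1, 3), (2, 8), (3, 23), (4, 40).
2 + (-12/5)x + (3)x²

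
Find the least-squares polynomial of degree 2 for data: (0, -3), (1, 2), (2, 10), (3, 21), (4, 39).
-93/35 + (141/70)x + (29/14)x²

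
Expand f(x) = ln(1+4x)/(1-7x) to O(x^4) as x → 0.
4*x + 20*x**2 + 484*x**3/3 + O(x**4)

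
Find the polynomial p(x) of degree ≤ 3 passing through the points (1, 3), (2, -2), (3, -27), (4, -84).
-2*x**3 + 2*x**2 + 3*x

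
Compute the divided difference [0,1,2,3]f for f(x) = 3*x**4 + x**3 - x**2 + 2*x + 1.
19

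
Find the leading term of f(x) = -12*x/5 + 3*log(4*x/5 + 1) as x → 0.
-24*x**2/25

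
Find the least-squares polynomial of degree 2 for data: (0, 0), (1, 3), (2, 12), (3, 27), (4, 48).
(3)x²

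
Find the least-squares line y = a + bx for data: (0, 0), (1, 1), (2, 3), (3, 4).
a = -1/10, b = 7/5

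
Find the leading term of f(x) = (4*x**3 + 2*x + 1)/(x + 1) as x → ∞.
4*x**2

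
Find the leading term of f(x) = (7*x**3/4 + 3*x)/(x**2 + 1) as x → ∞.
7*x/4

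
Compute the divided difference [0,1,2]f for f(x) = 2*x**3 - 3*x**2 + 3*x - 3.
3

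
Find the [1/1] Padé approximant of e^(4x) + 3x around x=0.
(41*x/7 + 1)/(1 - 8*x/7)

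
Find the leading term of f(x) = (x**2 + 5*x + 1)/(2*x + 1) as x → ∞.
x/2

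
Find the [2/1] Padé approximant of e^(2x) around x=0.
(2*x**2/3 + 4*x/3 + 1)/(1 - 2*x/3)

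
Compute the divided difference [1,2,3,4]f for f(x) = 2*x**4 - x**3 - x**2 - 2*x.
19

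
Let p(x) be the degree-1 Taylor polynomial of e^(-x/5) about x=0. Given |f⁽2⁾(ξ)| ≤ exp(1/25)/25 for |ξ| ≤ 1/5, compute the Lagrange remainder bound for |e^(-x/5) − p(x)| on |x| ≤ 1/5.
exp(1/25)/1250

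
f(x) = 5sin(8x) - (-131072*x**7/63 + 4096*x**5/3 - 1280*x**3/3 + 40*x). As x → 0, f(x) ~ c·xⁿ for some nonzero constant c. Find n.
9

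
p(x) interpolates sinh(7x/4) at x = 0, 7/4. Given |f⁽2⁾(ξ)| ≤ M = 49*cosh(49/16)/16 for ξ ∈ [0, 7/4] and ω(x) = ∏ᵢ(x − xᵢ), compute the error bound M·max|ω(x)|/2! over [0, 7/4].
2401*cosh(49/16)/2048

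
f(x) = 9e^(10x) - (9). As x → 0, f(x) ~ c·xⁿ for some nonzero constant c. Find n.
1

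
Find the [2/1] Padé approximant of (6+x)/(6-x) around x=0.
(x/6 + 1)/(1 - x/6)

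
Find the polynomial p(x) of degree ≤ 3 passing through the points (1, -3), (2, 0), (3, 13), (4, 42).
x**3 - x**2 - x - 2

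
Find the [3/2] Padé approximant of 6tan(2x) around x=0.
(-16*x**3/5 + 12*x)/(1 - 8*x**2/5)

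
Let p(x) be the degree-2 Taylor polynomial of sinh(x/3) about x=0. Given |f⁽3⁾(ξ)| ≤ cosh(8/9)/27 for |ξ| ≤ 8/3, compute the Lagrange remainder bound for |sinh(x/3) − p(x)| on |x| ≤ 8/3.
256*cosh(8/9)/2187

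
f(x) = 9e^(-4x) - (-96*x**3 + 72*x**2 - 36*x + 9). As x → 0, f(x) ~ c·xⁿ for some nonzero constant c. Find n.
4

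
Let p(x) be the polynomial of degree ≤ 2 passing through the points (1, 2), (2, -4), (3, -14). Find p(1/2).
7/2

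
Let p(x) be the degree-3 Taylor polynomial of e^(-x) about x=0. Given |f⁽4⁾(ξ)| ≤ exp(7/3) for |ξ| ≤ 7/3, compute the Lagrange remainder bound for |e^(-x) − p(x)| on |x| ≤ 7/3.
2401*exp(7/3)/1944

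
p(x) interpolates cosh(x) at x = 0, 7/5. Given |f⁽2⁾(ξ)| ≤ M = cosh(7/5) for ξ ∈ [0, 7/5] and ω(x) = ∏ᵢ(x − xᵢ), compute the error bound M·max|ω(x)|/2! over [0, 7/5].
49*cosh(7/5)/200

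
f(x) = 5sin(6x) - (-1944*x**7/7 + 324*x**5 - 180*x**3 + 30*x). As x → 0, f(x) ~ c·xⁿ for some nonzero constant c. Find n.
9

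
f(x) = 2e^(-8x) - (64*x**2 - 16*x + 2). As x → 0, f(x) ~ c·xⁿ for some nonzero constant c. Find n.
3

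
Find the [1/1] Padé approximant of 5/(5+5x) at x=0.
1/(x + 1)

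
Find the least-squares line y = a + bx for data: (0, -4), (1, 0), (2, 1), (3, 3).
a = -33/10, b = 11/5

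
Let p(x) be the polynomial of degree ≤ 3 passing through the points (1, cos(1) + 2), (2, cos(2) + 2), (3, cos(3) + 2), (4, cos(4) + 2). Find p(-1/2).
135*cos(3)/16 - 35*cos(4)/16 + 2 + 105*cos(1)/16 - 189*cos(2)/16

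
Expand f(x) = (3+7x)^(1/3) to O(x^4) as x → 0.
3**(1/3) + 7*3**(1/3)*x/9 - 49*3**(1/3)*x**2/81 + 1715*3**(1/3)*x**3/2187 + O(x**4)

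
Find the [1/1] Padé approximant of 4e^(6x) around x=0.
(12*x + 4)/(1 - 3*x)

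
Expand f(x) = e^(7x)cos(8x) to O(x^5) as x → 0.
1 + 7*x - 15*x**2/2 - 1001*x**3/6 - 12319*x**4/24 + O(x**5)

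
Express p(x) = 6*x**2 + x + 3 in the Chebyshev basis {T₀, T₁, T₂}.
(6)T₀ + T₁ + (3)T₂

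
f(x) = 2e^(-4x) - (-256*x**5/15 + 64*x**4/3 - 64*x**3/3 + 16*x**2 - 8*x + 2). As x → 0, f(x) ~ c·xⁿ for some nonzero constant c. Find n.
6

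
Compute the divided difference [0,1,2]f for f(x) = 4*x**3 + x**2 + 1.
13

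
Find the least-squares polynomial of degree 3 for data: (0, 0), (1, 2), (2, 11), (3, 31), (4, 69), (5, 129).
-1/42 + (169/252)x + (7/12)x² + (8/9)x³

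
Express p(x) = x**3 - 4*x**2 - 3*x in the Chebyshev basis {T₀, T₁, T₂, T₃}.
(-2)T₀ + (-9/4)T₁ + (-2)T₂ + (1/4)T₃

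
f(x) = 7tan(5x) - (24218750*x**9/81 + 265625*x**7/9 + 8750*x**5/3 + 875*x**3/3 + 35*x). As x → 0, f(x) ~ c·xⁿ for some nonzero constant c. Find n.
11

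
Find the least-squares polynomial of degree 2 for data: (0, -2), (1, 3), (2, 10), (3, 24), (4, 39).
-68/35 + (181/70)x + (27/14)x²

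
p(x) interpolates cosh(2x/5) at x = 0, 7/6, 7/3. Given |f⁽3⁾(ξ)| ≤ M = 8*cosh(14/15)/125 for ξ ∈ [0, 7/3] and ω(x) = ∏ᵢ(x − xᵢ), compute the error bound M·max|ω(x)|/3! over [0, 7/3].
343*sqrt(3)*cosh(14/15)/91125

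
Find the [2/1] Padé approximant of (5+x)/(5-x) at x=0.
(x/5 + 1)/(1 - x/5)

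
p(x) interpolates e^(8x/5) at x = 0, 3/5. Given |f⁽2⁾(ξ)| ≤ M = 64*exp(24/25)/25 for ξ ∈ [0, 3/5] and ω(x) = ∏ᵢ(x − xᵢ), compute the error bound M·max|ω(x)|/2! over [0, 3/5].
72*exp(24/25)/625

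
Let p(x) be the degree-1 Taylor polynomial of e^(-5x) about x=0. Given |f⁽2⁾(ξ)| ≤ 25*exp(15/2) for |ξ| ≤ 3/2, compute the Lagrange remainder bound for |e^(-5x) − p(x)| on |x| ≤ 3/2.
225*exp(15/2)/8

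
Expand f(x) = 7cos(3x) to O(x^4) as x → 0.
7 - 63*x**2/2 + O(x**4)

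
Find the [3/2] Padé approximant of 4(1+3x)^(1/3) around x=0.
(28*x**3/15 + 84*x**2/5 + 84*x/5 + 4)/(2*x**2 + 16*x/5 + 1)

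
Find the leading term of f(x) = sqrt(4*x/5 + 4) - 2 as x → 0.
x/5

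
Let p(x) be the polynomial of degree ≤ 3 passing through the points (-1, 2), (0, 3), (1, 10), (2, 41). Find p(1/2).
37/8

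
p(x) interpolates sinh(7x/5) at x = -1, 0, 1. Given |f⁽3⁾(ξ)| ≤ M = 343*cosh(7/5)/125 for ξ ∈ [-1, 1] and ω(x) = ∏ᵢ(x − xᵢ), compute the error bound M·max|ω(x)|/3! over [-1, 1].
343*sqrt(3)*cosh(7/5)/3375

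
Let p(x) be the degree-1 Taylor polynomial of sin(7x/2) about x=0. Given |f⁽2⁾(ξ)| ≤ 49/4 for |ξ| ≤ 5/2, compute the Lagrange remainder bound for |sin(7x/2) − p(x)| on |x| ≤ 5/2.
1225/32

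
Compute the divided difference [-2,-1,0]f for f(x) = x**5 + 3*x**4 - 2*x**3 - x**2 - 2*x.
11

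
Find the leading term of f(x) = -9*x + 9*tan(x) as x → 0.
3*x**3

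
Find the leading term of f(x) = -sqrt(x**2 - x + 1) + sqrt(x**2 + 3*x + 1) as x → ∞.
2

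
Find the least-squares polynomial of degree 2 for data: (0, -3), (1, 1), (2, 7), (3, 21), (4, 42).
-12/5 - x + (3)x²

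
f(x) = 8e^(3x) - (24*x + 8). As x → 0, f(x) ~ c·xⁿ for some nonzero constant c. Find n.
2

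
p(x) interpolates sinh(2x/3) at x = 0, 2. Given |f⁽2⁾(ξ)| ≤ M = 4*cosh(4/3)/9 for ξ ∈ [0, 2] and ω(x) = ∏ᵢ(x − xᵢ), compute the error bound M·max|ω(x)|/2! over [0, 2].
2*cosh(4/3)/9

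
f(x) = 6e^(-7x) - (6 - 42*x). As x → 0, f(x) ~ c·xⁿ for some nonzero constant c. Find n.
2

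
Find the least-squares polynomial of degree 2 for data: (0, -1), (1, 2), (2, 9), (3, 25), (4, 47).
-24/35 + (-107/70)x + (47/14)x²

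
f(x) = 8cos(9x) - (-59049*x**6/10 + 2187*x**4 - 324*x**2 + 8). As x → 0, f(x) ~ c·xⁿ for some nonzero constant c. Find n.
8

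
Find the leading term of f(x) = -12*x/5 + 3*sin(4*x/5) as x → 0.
-32*x**3/125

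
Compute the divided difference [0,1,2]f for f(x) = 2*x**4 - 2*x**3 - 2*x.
8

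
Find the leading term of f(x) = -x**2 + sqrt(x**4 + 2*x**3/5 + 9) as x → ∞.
x/5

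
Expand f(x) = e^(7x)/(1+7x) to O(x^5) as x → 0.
1 + 49*x**2/2 - 343*x**3/3 + 7203*x**4/8 + O(x**5)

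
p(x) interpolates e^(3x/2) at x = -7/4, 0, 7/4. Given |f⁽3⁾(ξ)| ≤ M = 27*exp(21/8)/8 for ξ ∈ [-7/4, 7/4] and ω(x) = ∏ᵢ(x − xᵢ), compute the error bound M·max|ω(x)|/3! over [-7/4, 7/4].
343*sqrt(3)*exp(21/8)/512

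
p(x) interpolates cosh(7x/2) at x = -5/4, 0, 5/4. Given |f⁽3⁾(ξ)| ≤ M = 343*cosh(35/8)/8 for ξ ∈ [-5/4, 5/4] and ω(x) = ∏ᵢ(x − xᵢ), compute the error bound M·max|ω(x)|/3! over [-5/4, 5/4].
42875*sqrt(3)*cosh(35/8)/13824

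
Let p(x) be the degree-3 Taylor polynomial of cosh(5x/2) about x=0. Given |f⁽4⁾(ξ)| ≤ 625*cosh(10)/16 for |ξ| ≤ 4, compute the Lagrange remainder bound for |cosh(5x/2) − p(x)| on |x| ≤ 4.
1250*cosh(10)/3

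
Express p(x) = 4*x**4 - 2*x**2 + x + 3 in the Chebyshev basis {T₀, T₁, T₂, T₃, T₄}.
(7/2)T₀ + T₁ + T₂ + (1/2)T₄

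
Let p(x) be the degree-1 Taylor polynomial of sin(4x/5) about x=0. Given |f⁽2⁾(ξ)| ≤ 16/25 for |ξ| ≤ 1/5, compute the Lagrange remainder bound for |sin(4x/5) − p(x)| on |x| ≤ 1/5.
8/625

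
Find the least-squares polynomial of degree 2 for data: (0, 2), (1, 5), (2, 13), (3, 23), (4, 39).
2 + (6/5)x + (2)x²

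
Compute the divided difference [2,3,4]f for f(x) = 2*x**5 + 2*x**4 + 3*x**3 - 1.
707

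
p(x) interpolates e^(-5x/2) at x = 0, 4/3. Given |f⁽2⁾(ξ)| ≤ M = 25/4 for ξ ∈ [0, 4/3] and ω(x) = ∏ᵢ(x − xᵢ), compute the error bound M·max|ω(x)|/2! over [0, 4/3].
25/18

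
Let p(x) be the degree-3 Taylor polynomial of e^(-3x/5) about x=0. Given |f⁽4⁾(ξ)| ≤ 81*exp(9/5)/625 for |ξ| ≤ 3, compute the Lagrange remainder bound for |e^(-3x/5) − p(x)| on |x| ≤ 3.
2187*exp(9/5)/5000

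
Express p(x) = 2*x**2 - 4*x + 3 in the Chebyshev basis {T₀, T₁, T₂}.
(4)T₀ + (-4)T₁ + T₂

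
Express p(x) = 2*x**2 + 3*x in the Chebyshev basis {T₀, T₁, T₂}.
T₀ + (3)T₁ + T₂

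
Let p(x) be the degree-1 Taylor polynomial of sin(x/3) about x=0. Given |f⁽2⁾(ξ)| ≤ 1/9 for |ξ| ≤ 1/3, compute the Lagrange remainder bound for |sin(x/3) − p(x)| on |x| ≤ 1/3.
1/162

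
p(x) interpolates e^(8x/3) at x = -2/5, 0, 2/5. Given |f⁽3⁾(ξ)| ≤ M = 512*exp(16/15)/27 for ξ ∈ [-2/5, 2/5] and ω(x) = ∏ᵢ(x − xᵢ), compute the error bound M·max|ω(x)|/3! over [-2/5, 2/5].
4096*sqrt(3)*exp(16/15)/91125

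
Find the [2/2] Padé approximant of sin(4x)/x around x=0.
(4 - 112*x**2/15)/(4*x**2/5 + 1)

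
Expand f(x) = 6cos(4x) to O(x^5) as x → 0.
6 - 48*x**2 + 64*x**4 + O(x**5)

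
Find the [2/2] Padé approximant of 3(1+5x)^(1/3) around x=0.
(175*x**2/9 + 35*x/2 + 3)/(125*x**2/54 + 25*x/6 + 1)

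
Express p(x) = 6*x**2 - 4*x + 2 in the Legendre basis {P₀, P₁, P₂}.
(4)P₀ + (-4)P₁ + (4)P₂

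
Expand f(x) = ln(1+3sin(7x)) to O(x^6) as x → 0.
21*x - 441*x**2/2 + 5831*x**3/2 - 180075*x**4/4 + 5932871*x**5/8 + O(x**6)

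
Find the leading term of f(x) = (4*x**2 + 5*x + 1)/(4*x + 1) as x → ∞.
x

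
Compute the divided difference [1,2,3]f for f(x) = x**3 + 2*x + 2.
6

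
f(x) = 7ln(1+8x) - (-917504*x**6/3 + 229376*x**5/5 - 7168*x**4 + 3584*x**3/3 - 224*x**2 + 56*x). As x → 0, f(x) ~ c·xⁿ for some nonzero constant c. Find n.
7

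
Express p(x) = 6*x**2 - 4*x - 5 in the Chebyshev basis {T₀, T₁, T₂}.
(-2)T₀ + (-4)T₁ + (3)T₂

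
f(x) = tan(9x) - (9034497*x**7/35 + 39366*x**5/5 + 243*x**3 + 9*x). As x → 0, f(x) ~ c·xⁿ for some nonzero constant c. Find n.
9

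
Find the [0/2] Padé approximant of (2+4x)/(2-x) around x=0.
1/(5*x**2 - 5*x/2 + 1)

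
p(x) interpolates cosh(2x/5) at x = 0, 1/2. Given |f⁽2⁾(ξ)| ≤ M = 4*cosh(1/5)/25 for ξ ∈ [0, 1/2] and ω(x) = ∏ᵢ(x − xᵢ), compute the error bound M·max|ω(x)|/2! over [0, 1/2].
cosh(1/5)/200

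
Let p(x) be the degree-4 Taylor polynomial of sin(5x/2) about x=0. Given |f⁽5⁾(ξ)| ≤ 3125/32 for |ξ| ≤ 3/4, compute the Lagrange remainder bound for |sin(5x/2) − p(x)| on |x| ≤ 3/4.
50625/262144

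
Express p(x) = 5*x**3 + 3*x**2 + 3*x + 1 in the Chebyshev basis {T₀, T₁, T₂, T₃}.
(5/2)T₀ + (27/4)T₁ + (3/2)T₂ + (5/4)T₃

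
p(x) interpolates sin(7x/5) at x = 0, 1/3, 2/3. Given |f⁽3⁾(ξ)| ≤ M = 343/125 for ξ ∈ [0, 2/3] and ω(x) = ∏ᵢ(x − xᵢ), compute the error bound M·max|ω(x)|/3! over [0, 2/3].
343*sqrt(3)/91125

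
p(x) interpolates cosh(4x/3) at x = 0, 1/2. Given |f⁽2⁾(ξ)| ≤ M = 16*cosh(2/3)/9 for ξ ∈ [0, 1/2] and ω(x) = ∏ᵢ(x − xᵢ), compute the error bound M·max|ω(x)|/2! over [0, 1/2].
cosh(2/3)/18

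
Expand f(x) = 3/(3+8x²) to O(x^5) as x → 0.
1 - 8*x**2/3 + 64*x**4/9 + O(x**5)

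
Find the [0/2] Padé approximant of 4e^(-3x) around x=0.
4/(9*x**2/2 + 3*x + 1)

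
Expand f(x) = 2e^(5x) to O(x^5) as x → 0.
2 + 10*x + 25*x**2 + 125*x**3/3 + 625*x**4/12 + O(x**5)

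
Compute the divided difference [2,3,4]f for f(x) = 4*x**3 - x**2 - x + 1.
35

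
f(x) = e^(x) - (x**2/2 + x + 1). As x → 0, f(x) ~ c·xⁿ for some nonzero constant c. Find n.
3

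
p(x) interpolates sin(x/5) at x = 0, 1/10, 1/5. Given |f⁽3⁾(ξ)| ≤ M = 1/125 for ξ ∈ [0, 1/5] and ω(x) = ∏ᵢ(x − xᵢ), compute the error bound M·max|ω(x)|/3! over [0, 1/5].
sqrt(3)/3375000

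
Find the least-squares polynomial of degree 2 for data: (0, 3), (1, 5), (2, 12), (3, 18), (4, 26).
18/7 + (193/70)x + (11/14)x²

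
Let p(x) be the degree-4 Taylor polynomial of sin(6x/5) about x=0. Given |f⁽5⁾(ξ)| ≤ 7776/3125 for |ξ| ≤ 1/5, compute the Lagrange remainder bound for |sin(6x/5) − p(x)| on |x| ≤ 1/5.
324/48828125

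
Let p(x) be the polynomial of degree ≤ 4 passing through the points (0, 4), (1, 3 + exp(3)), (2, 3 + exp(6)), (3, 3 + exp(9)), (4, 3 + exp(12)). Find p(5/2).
-5*exp(12)/128 - 5*exp(3)/32 + 387/128 + 45*exp(6)/64 + 15*exp(9)/32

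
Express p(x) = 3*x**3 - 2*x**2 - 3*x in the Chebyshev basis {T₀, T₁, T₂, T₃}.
-T₀ + (-3/4)T₁ - T₂ + (3/4)T₃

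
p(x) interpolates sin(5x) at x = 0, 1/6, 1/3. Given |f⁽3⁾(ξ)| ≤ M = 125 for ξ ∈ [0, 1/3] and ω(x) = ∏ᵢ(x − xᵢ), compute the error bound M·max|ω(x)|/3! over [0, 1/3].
125*sqrt(3)/5832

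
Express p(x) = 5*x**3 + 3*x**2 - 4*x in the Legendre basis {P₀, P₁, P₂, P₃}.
P₀ - P₁ + (2)P₂ + (2)P₃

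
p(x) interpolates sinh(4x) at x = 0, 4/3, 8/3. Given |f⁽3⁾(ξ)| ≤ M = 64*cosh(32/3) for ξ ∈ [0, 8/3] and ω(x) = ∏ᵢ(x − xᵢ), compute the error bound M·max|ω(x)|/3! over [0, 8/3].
4096*sqrt(3)*cosh(32/3)/729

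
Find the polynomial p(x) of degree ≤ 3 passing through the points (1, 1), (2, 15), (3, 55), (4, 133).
2*x**3 + x**2 - 3*x + 1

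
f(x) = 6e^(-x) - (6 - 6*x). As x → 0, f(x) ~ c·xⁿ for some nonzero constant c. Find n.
2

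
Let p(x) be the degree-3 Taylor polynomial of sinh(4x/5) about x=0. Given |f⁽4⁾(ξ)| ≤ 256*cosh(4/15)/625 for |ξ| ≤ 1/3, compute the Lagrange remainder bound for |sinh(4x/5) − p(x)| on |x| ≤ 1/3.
32*cosh(4/15)/151875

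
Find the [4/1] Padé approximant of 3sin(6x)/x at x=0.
972*x**4/5 - 108*x**2 + 18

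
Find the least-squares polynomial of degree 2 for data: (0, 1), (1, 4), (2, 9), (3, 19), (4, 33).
44/35 + (13/70)x + (27/14)x²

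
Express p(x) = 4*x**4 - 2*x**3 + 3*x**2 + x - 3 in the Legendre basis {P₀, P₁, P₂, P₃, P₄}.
(-6/5)P₀ + (-1/5)P₁ + (30/7)P₂ + (-4/5)P₃ + (32/35)P₄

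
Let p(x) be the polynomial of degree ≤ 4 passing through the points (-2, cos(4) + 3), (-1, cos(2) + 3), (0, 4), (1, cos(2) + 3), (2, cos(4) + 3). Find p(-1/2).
5*cos(2)/16 - cos(4)/64 + 237/64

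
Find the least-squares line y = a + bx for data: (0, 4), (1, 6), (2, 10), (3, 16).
a = 3, b = 4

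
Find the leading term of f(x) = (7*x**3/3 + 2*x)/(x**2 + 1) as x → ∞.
7*x/3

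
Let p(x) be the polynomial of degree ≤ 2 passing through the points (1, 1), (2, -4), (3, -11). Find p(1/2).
11/4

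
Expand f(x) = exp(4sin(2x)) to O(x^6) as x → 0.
1 + 8*x + 32*x**2 + 80*x**3 + 128*x**4 + 1552*x**5/15 + O(x**6)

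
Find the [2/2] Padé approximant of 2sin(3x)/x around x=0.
(6 - 63*x**2/10)/(9*x**2/20 + 1)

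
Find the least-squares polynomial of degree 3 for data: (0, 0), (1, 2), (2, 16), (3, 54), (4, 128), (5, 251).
-2/63 + (125/378)x + (-65/252)x² + (221/108)x³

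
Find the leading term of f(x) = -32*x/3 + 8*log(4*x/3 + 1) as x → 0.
-64*x**2/9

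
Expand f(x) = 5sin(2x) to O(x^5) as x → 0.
10*x - 20*x**3/3 + O(x**5)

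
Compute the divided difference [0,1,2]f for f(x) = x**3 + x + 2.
3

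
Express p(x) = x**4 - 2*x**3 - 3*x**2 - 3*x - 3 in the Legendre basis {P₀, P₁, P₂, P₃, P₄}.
(-19/5)P₀ + (-21/5)P₁ + (-10/7)P₂ + (-4/5)P₃ + (8/35)P₄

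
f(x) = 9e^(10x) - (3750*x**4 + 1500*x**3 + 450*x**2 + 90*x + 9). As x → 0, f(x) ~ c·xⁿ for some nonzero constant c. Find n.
5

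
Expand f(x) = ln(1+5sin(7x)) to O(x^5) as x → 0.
35*x - 1225*x**2/2 + 84035*x**3/6 - 4381825*x**4/12 + O(x**5)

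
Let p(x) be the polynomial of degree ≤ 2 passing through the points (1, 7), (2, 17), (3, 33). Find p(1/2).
17/4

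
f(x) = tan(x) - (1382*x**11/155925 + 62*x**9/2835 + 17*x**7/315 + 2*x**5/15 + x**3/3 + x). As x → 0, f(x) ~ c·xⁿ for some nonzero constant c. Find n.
13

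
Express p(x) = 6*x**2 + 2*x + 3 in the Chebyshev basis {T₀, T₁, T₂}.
(6)T₀ + (2)T₁ + (3)T₂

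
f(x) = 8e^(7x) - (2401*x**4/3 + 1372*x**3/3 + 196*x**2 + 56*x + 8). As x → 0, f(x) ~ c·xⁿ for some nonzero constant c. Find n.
5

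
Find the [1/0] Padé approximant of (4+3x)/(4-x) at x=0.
x + 1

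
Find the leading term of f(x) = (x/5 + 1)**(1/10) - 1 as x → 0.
x/50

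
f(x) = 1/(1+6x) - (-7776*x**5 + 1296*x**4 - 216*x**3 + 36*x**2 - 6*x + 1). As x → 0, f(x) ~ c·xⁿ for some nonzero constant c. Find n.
6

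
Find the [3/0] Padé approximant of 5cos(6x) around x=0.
5 - 90*x**2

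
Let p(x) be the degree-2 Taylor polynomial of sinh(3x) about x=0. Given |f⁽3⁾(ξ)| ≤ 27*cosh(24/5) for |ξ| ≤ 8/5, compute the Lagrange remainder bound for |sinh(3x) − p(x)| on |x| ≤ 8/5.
2304*cosh(24/5)/125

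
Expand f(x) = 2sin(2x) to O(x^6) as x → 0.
4*x - 8*x**3/3 + 8*x**5/15 + O(x**6)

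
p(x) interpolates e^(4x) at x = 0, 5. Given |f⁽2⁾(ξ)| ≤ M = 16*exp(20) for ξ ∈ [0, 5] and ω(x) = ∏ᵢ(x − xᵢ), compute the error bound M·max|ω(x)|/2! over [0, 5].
50*exp(20)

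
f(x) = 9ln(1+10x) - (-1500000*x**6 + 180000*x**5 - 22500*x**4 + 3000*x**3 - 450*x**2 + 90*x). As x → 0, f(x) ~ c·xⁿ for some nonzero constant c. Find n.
7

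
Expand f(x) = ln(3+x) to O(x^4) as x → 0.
log(3) + x/3 - x**2/18 + x**3/81 + O(x**4)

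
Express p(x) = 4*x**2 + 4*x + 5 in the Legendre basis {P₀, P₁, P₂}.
(19/3)P₀ + (4)P₁ + (8/3)P₂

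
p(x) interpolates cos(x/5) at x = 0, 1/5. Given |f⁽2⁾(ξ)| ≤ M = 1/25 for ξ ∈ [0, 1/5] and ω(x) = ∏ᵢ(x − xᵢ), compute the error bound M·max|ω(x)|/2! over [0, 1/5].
1/5000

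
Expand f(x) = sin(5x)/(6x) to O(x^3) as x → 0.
5/6 - 125*x**2/36 + O(x**3)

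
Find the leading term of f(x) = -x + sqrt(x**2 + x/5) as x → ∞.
1/10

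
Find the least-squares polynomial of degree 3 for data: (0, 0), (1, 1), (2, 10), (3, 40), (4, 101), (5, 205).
1/18 + (125/756)x + (-167/126)x² + (205/108)x³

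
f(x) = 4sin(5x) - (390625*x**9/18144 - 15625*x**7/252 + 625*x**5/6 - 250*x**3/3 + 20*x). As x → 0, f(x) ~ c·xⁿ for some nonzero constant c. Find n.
11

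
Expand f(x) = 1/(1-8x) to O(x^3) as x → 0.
1 + 8*x + 64*x**2 + O(x**3)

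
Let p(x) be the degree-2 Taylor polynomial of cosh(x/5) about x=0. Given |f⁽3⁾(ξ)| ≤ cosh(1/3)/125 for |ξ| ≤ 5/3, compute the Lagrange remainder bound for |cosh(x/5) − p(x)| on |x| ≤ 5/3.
cosh(1/3)/162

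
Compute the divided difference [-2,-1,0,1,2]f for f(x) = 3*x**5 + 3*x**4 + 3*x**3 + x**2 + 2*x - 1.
3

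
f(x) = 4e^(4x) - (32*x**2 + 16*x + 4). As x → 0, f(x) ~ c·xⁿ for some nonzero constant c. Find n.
3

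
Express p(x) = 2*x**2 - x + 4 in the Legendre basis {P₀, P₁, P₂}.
(14/3)P₀ - P₁ + (4/3)P₂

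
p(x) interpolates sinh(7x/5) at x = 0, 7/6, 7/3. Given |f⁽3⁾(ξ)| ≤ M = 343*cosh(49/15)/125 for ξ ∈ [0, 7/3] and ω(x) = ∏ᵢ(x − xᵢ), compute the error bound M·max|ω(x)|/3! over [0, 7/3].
117649*sqrt(3)*cosh(49/15)/729000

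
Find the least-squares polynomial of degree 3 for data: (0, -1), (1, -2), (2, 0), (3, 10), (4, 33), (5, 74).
-1 + (-5/6)x - x² + (5/6)x³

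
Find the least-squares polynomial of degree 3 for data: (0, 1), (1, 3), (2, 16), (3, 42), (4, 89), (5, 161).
8/9 + (-94/189)x + (271/126)x² + (47/54)x³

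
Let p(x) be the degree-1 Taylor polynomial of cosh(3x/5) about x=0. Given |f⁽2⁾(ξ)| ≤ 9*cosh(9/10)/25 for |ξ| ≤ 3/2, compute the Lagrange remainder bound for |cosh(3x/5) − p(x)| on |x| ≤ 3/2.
81*cosh(9/10)/200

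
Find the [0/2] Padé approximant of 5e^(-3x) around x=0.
5/(9*x**2/2 + 3*x + 1)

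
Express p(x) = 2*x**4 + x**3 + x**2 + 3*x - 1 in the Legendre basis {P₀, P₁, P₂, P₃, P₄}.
(-4/15)P₀ + (18/5)P₁ + (38/21)P₂ + (2/5)P₃ + (16/35)P₄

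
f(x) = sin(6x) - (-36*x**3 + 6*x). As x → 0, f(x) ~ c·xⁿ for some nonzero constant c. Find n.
5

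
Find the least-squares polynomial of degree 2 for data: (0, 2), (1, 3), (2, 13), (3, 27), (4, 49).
62/35 + (-47/35)x + (23/7)x²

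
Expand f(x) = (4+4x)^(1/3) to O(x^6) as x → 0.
2**(2/3) + 2**(2/3)*x/3 - 2**(2/3)*x**2/9 + 5*2**(2/3)*x**3/81 - 10*2**(2/3)*x**4/243 + 22*2**(2/3)*x**5/729 + O(x**6)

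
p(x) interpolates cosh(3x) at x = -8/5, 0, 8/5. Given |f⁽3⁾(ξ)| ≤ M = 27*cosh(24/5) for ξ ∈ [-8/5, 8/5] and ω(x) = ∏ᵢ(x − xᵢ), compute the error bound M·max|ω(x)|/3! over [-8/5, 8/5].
512*sqrt(3)*cosh(24/5)/125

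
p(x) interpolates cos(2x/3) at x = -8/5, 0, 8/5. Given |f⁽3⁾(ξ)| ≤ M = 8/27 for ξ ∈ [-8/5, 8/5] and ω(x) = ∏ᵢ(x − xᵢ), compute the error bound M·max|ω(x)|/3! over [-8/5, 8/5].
4096*sqrt(3)/91125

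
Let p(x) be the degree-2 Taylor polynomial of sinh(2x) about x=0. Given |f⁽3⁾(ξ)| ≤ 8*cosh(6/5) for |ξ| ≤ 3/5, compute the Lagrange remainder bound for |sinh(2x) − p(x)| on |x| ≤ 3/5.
36*cosh(6/5)/125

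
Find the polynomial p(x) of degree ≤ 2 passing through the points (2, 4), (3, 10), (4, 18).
x**2 + x - 2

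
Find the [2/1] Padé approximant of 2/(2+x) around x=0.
1/(x/2 + 1)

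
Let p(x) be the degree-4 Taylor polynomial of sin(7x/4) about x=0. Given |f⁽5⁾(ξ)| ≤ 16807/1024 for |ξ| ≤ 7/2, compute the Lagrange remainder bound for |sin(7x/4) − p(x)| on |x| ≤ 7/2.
282475249/3932160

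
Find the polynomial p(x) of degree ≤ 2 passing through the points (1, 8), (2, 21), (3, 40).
3*x**2 + 4*x + 1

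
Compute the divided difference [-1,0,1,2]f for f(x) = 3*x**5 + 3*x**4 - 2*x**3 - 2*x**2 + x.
19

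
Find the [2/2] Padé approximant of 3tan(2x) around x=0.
6*x/(1 - 4*x**2/3)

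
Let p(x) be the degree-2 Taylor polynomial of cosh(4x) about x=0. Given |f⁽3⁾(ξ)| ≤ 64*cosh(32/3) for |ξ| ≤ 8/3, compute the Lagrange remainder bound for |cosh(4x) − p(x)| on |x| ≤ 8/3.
16384*cosh(32/3)/81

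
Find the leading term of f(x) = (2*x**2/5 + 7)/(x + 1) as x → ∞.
2*x/5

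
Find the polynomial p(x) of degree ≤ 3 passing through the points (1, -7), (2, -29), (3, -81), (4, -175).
-2*x**3 - 3*x**2 + x - 3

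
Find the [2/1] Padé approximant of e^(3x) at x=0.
(3*x**2/2 + 2*x + 1)/(1 - x)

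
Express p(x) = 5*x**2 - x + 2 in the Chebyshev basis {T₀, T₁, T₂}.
(9/2)T₀ - T₁ + (5/2)T₂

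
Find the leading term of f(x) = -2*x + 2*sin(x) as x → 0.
-x**3/3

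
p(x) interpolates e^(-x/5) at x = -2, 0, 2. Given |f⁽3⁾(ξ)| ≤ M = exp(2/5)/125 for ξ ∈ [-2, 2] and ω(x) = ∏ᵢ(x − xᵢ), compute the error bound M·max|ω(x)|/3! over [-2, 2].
8*sqrt(3)*exp(2/5)/3375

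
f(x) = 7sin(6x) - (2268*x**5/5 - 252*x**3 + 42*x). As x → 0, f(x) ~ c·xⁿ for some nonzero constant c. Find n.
7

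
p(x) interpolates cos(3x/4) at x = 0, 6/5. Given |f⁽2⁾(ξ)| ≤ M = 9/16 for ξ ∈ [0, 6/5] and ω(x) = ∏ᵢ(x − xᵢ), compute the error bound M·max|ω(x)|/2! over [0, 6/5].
81/800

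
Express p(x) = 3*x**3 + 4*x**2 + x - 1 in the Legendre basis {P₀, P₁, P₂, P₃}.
(1/3)P₀ + (14/5)P₁ + (8/3)P₂ + (6/5)P₃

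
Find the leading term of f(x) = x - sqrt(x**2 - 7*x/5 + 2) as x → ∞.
7/10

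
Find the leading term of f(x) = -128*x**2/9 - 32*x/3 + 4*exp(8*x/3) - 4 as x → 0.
1024*x**3/81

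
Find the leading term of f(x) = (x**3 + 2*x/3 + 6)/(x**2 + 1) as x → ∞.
x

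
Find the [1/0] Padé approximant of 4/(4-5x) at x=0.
5*x/4 + 1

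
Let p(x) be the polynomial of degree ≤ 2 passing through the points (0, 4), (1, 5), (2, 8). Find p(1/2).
17/4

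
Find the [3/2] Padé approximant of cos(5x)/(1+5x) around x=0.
(875*x**3/12 - 175*x**2/12 - 5*x + 1)/(1 - 325*x**2/12)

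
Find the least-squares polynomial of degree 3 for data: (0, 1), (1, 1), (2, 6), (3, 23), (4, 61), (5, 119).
26/21 + (-142/63)x + (19/42)x² + (17/18)x³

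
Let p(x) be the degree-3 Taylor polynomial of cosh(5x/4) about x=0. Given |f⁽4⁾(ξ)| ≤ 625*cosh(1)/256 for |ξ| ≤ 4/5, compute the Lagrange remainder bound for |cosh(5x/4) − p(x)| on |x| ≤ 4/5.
cosh(1)/24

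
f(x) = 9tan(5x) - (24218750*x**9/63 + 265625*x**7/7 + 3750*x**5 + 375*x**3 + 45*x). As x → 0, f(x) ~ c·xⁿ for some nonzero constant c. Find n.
11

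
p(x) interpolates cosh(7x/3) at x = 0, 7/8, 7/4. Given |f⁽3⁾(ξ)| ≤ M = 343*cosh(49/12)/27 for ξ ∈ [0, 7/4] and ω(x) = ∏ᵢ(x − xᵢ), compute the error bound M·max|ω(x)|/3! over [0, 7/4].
117649*sqrt(3)*cosh(49/12)/373248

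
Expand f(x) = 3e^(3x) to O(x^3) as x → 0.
3 + 9*x + 27*x**2/2 + O(x**3)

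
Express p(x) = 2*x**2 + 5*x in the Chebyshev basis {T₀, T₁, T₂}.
T₀ + (5)T₁ + T₂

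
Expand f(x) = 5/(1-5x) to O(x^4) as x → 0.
5 + 25*x + 125*x**2 + 625*x**3 + O(x**4)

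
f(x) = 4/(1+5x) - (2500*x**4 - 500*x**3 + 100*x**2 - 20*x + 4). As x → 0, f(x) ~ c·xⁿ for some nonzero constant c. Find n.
5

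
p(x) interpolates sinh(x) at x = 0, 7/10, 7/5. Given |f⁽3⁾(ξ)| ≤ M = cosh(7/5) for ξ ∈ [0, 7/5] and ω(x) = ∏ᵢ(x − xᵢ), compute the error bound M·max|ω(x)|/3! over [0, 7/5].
343*sqrt(3)*cosh(7/5)/27000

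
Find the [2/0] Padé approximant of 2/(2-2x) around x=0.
x**2 + x + 1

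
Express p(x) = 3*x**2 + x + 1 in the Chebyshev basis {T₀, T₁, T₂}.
(5/2)T₀ + T₁ + (3/2)T₂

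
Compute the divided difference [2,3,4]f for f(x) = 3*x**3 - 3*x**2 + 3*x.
24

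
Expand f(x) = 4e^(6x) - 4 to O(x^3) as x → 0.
24*x + 72*x**2 + O(x**3)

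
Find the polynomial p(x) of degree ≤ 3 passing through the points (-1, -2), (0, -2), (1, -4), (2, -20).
-2*x**3 - x**2 + x - 2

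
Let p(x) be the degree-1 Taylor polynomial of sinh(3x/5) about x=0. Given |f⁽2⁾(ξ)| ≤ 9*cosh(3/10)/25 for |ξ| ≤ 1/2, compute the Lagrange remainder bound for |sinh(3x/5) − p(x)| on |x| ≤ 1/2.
9*cosh(3/10)/200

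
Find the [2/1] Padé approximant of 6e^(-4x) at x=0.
(16*x**2 - 16*x + 6)/(4*x/3 + 1)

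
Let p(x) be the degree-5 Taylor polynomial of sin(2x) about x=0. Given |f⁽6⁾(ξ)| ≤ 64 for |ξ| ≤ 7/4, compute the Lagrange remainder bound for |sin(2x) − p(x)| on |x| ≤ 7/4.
117649/46080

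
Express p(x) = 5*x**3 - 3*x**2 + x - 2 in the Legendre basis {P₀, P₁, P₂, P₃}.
(-3)P₀ + (4)P₁ + (-2)P₂ + (2)P₃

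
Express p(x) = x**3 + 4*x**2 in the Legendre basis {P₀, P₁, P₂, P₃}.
(4/3)P₀ + (3/5)P₁ + (8/3)P₂ + (2/5)P₃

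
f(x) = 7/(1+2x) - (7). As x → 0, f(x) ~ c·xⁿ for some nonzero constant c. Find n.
1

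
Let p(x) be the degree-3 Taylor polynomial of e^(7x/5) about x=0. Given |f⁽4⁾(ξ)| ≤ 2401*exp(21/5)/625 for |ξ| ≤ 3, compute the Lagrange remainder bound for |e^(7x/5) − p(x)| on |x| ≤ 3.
64827*exp(21/5)/5000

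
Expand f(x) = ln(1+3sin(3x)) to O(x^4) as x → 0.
9*x - 81*x**2/2 + 459*x**3/2 + O(x**4)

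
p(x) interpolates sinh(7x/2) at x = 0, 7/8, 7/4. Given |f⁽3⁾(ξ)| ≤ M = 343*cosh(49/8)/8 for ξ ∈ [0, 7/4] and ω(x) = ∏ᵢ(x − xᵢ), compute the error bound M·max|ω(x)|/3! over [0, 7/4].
117649*sqrt(3)*cosh(49/8)/110592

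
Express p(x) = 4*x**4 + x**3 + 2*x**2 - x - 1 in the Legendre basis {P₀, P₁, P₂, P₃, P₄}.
(7/15)P₀ + (-2/5)P₁ + (76/21)P₂ + (2/5)P₃ + (32/35)P₄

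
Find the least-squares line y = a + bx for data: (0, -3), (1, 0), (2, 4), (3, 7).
a = -31/10, b = 17/5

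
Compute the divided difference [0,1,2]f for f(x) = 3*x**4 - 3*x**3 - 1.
12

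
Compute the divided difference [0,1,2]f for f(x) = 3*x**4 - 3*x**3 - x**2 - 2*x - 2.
11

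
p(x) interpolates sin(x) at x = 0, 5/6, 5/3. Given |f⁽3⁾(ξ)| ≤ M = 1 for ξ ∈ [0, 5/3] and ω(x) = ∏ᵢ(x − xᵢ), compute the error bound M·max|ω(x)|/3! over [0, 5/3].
125*sqrt(3)/5832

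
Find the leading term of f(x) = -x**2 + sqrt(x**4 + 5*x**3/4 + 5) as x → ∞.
5*x/8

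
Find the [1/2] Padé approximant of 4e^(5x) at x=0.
(20*x/3 + 4)/(25*x**2/6 - 10*x/3 + 1)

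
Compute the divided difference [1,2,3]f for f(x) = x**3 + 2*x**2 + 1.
8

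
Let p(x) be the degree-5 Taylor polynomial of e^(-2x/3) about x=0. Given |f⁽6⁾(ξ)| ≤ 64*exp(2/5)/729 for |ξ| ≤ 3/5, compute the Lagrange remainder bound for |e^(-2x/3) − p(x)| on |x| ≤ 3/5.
4*exp(2/5)/703125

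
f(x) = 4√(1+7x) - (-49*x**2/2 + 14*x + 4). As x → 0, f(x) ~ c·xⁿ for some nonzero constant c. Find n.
3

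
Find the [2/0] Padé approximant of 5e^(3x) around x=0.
45*x**2/2 + 15*x + 5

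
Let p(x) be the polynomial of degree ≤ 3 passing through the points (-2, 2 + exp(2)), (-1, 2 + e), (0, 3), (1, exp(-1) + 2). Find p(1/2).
(5 + e*(-5*e + exp(2) + 47))*exp(-1)/16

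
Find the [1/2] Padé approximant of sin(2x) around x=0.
2*x/(2*x**2/3 + 1)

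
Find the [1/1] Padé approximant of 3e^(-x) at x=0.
(3 - 3*x/2)/(x/2 + 1)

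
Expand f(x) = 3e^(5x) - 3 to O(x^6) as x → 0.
15*x + 75*x**2/2 + 125*x**3/2 + 625*x**4/8 + 625*x**5/8 + O(x**6)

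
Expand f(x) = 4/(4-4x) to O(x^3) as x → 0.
1 + x + x**2 + O(x**3)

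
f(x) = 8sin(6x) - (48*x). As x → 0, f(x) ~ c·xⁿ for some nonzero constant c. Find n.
3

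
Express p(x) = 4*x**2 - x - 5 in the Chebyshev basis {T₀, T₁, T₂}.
(-3)T₀ - T₁ + (2)T₂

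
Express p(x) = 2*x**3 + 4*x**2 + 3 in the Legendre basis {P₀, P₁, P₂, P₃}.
(13/3)P₀ + (6/5)P₁ + (8/3)P₂ + (4/5)P₃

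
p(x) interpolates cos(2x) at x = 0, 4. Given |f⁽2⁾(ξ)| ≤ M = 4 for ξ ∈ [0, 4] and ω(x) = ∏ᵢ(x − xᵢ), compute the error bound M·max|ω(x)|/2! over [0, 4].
8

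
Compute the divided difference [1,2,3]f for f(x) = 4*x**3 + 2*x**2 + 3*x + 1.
26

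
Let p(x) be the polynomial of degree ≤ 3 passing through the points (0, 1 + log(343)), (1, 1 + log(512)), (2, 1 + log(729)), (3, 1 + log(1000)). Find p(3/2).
1 + log(432*2**(7/8)*3**(3/8)*35**(13/16)/35)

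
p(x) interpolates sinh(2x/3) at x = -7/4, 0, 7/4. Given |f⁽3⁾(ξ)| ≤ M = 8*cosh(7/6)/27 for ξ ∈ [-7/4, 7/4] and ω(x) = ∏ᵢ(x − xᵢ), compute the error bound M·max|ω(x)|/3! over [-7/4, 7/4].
343*sqrt(3)*cosh(7/6)/5832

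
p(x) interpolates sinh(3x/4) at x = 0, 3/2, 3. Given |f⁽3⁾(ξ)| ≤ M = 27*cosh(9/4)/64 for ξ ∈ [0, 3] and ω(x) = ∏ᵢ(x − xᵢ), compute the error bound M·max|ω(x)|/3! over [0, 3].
27*sqrt(3)*cosh(9/4)/512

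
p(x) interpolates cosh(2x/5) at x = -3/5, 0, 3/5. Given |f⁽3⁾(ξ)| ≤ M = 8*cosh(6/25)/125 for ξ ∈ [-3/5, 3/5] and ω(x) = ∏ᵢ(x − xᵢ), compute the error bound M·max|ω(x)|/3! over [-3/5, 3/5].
8*sqrt(3)*cosh(6/25)/15625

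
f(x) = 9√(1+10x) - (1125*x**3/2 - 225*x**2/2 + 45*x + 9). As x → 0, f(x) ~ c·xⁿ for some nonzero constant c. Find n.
4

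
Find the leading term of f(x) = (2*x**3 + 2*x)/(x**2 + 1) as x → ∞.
2*x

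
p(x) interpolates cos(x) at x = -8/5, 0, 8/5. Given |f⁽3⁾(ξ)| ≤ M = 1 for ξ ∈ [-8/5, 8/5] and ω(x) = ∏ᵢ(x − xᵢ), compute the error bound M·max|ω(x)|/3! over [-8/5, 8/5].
512*sqrt(3)/3375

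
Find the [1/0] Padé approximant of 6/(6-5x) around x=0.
5*x/6 + 1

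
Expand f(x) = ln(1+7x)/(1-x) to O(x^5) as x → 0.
7*x - 35*x**2/2 + 581*x**3/6 - 6041*x**4/12 + O(x**5)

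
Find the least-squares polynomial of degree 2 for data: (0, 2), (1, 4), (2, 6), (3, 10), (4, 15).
15/7 + (32/35)x + (4/7)x²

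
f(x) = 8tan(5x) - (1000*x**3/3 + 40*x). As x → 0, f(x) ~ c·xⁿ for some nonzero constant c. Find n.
5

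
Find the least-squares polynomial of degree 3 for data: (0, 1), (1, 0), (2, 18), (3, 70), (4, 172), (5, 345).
101/126 + (-2447/756)x + (37/252)x² + (77/27)x³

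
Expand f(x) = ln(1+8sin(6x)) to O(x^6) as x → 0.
48*x - 1152*x**2 + 36576*x**3 - 1313280*x**4 + 50297760*x**5 + O(x**6)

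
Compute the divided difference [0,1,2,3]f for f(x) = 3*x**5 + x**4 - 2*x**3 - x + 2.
79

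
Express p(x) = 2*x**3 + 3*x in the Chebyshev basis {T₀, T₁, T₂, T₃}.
(9/2)T₁ + (1/2)T₃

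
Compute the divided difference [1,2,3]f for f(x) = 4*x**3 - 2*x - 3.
24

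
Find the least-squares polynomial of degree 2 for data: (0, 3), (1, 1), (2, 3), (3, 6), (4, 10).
93/35 + (-127/70)x + (13/14)x²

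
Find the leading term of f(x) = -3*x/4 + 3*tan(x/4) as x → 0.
x**3/64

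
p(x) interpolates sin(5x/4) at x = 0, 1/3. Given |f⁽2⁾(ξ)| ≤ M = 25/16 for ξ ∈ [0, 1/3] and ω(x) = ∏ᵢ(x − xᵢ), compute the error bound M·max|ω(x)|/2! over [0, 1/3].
25/1152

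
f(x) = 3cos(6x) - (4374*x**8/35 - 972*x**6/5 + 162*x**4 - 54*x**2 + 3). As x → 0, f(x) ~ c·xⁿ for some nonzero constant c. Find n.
10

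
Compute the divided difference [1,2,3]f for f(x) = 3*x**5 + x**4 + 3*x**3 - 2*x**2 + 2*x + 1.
311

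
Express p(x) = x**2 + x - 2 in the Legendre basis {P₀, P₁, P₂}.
(-5/3)P₀ + P₁ + (2/3)P₂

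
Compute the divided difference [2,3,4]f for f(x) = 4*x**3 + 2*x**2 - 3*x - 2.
38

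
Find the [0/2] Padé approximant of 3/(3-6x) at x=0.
1/(1 - 2*x)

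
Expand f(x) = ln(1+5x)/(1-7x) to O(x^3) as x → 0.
5*x + 45*x**2/2 + O(x**3)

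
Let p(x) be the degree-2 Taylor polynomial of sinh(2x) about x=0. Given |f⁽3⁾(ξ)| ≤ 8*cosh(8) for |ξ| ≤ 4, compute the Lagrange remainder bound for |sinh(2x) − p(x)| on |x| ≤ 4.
256*cosh(8)/3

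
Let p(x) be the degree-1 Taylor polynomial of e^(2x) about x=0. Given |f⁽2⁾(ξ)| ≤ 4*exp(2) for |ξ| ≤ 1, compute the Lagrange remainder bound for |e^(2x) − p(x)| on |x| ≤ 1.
2*exp(2)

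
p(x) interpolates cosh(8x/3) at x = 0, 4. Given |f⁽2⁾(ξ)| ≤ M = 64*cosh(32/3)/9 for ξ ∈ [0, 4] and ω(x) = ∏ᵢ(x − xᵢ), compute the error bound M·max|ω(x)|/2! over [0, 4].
128*cosh(32/3)/9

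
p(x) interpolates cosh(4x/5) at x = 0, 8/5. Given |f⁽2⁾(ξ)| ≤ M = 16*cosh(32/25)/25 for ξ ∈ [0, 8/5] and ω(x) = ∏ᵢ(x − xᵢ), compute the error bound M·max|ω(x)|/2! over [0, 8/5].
128*cosh(32/25)/625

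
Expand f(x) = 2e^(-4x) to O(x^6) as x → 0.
2 - 8*x + 16*x**2 - 64*x**3/3 + 64*x**4/3 - 256*x**5/15 + O(x**6)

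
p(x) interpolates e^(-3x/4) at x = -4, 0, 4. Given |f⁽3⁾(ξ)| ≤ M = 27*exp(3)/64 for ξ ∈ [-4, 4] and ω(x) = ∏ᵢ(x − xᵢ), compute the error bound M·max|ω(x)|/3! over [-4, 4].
sqrt(3)*exp(3)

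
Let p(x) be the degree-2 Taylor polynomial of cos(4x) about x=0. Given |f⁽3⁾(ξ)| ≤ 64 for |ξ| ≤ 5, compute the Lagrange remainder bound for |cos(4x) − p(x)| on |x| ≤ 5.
4000/3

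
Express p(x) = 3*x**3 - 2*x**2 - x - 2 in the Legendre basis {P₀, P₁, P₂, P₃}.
(-8/3)P₀ + (4/5)P₁ + (-4/3)P₂ + (6/5)P₃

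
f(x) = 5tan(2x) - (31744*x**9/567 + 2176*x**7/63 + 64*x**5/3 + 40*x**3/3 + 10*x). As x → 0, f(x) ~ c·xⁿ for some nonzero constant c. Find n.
11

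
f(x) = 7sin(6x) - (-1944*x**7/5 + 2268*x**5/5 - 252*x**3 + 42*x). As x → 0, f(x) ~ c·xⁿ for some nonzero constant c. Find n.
9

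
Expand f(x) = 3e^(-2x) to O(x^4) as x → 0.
3 - 6*x + 6*x**2 - 4*x**3 + O(x**4)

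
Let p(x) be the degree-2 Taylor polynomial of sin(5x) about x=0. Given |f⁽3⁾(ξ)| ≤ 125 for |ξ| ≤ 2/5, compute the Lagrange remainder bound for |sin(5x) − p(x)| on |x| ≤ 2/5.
4/3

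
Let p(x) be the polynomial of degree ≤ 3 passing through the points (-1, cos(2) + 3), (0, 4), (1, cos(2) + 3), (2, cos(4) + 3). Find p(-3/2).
7*cos(2)/2 - 5*cos(4)/16 + 13/16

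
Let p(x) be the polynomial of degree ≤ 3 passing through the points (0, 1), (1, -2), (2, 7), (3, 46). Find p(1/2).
-7/8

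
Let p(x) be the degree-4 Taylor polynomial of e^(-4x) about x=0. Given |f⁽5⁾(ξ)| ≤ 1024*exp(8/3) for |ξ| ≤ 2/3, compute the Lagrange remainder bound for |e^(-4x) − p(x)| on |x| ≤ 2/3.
4096*exp(8/3)/3645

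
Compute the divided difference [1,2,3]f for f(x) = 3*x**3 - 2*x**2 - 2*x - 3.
16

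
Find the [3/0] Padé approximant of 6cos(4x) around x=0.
6 - 48*x**2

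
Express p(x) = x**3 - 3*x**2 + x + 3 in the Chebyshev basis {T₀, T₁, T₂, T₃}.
(3/2)T₀ + (7/4)T₁ + (-3/2)T₂ + (1/4)T₃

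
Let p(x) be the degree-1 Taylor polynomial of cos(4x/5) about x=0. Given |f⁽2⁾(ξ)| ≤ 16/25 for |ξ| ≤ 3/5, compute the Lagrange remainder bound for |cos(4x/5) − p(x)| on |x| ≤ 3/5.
72/625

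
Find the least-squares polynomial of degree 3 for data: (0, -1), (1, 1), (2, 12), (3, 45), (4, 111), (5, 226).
-68/63 + (857/378)x + (-545/252)x² + (233/108)x³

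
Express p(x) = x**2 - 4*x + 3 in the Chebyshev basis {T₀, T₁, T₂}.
(7/2)T₀ + (-4)T₁ + (1/2)T₂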